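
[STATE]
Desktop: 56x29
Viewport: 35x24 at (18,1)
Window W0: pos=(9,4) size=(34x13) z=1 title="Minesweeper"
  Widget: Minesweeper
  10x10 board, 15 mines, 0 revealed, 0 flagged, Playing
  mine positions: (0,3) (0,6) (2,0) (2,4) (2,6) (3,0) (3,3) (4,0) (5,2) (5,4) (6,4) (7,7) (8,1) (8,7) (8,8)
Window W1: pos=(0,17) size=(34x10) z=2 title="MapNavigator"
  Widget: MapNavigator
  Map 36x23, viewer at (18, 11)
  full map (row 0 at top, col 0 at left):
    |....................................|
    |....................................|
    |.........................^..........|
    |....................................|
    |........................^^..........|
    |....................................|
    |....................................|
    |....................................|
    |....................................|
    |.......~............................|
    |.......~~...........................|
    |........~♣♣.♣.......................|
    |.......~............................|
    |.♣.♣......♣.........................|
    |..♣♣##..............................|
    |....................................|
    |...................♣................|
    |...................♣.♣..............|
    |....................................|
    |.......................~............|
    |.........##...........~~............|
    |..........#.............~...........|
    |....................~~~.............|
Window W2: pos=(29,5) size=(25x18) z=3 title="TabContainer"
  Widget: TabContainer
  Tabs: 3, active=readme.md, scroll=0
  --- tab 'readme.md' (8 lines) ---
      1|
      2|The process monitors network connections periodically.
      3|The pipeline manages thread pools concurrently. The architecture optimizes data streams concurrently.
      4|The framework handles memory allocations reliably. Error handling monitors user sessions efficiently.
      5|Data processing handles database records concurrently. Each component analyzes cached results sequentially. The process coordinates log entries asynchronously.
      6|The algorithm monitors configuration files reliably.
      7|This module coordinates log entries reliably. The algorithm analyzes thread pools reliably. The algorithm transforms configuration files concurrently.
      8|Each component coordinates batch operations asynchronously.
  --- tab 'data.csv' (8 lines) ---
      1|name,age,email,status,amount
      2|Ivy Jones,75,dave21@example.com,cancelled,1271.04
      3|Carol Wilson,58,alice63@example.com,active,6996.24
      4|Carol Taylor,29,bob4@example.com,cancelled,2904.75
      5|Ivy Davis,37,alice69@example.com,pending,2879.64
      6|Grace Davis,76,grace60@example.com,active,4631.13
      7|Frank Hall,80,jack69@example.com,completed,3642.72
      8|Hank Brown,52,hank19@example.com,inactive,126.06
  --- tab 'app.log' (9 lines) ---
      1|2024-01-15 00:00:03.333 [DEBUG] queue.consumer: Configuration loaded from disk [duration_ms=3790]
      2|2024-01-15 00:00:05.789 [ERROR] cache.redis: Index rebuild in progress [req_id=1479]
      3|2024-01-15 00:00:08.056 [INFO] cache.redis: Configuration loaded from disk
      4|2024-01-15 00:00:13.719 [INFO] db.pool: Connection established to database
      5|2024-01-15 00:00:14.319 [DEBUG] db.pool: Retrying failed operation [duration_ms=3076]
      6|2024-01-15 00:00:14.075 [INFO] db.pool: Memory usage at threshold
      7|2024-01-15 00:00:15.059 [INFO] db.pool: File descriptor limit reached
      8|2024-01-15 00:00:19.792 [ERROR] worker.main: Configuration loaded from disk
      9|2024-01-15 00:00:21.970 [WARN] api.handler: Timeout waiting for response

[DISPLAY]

                                   
                                   
                                   
━━━━━━━━━━━━━━━━━━━━━━━━┓          
eper       ┏━━━━━━━━━━━━━━━━━━━━━━━
───────────┃ TabContainer          
■■         ┠───────────────────────
■■         ┃[readme.md]│ data.csv │
■■         ┃───────────────────────
■■         ┃                       
■■         ┃The process monitors ne
■■         ┃The pipeline manages th
■■         ┃The framework handles m
■■         ┃Data processing handles
■■         ┃The algorithm monitors 
━━━━━━━━━━━┃This module coordinates
━━━━━━━━━━━┃Each component coordina
           ┃                       
───────────┃                       
...........┃                       
...........┃                       
...........┗━━━━━━━━━━━━━━━━━━━━━━━
...............┃                   
...............┃                   


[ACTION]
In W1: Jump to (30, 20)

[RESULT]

                                   
                                   
                                   
━━━━━━━━━━━━━━━━━━━━━━━━┓          
eper       ┏━━━━━━━━━━━━━━━━━━━━━━━
───────────┃ TabContainer          
■■         ┠───────────────────────
■■         ┃[readme.md]│ data.csv │
■■         ┃───────────────────────
■■         ┃                       
■■         ┃The process monitors ne
■■         ┃The pipeline manages th
■■         ┃The framework handles m
■■         ┃Data processing handles
■■         ┃The algorithm monitors 
━━━━━━━━━━━┃This module coordinates
━━━━━━━━━━━┃Each component coordina
           ┃                       
───────────┃                       
.....      ┃                       
.....      ┃                       
.....      ┗━━━━━━━━━━━━━━━━━━━━━━━
.....          ┃                   
.....          ┃                   


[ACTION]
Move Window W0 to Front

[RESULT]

                                   
                                   
                                   
━━━━━━━━━━━━━━━━━━━━━━━━┓          
eper                    ┃━━━━━━━━━━
────────────────────────┨          
■■                      ┃──────────
■■                      ┃data.csv │
■■                      ┃──────────
■■                      ┃          
■■                      ┃onitors ne
■■                      ┃manages th
■■                      ┃ handles m
■■                      ┃ng handles
■■                      ┃ monitors 
━━━━━━━━━━━━━━━━━━━━━━━━┛oordinates
━━━━━━━━━━━┃Each component coordina
           ┃                       
───────────┃                       
.....      ┃                       
.....      ┃                       
.....      ┗━━━━━━━━━━━━━━━━━━━━━━━
.....          ┃                   
.....          ┃                   


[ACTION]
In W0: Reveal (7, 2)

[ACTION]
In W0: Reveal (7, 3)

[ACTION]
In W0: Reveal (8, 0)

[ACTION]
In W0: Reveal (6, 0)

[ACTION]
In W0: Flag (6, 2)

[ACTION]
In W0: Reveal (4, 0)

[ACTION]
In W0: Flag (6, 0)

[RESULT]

                                   
                                   
                                   
━━━━━━━━━━━━━━━━━━━━━━━━┓          
eper                    ┃━━━━━━━━━━
────────────────────────┨          
■■                      ┃──────────
■■                      ┃data.csv │
■■                      ┃──────────
■■                      ┃          
■■                      ┃onitors ne
■■                      ┃manages th
■■                      ┃ handles m
■■                      ┃ng handles
✹■                      ┃ monitors 
━━━━━━━━━━━━━━━━━━━━━━━━┛oordinates
━━━━━━━━━━━┃Each component coordina
           ┃                       
───────────┃                       
.....      ┃                       
.....      ┃                       
.....      ┗━━━━━━━━━━━━━━━━━━━━━━━
.....          ┃                   
.....          ┃                   


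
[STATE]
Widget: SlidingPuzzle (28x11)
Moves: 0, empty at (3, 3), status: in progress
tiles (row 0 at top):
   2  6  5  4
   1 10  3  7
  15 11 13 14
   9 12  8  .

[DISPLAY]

┌────┬────┬────┬────┐       
│  2 │  6 │  5 │  4 │       
├────┼────┼────┼────┤       
│  1 │ 10 │  3 │  7 │       
├────┼────┼────┼────┤       
│ 15 │ 11 │ 13 │ 14 │       
├────┼────┼────┼────┤       
│  9 │ 12 │  8 │    │       
└────┴────┴────┴────┘       
Moves: 0                    
                            


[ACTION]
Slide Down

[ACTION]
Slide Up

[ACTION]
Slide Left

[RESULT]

┌────┬────┬────┬────┐       
│  2 │  6 │  5 │  4 │       
├────┼────┼────┼────┤       
│  1 │ 10 │  3 │  7 │       
├────┼────┼────┼────┤       
│ 15 │ 11 │ 13 │ 14 │       
├────┼────┼────┼────┤       
│  9 │ 12 │  8 │    │       
└────┴────┴────┴────┘       
Moves: 2                    
                            


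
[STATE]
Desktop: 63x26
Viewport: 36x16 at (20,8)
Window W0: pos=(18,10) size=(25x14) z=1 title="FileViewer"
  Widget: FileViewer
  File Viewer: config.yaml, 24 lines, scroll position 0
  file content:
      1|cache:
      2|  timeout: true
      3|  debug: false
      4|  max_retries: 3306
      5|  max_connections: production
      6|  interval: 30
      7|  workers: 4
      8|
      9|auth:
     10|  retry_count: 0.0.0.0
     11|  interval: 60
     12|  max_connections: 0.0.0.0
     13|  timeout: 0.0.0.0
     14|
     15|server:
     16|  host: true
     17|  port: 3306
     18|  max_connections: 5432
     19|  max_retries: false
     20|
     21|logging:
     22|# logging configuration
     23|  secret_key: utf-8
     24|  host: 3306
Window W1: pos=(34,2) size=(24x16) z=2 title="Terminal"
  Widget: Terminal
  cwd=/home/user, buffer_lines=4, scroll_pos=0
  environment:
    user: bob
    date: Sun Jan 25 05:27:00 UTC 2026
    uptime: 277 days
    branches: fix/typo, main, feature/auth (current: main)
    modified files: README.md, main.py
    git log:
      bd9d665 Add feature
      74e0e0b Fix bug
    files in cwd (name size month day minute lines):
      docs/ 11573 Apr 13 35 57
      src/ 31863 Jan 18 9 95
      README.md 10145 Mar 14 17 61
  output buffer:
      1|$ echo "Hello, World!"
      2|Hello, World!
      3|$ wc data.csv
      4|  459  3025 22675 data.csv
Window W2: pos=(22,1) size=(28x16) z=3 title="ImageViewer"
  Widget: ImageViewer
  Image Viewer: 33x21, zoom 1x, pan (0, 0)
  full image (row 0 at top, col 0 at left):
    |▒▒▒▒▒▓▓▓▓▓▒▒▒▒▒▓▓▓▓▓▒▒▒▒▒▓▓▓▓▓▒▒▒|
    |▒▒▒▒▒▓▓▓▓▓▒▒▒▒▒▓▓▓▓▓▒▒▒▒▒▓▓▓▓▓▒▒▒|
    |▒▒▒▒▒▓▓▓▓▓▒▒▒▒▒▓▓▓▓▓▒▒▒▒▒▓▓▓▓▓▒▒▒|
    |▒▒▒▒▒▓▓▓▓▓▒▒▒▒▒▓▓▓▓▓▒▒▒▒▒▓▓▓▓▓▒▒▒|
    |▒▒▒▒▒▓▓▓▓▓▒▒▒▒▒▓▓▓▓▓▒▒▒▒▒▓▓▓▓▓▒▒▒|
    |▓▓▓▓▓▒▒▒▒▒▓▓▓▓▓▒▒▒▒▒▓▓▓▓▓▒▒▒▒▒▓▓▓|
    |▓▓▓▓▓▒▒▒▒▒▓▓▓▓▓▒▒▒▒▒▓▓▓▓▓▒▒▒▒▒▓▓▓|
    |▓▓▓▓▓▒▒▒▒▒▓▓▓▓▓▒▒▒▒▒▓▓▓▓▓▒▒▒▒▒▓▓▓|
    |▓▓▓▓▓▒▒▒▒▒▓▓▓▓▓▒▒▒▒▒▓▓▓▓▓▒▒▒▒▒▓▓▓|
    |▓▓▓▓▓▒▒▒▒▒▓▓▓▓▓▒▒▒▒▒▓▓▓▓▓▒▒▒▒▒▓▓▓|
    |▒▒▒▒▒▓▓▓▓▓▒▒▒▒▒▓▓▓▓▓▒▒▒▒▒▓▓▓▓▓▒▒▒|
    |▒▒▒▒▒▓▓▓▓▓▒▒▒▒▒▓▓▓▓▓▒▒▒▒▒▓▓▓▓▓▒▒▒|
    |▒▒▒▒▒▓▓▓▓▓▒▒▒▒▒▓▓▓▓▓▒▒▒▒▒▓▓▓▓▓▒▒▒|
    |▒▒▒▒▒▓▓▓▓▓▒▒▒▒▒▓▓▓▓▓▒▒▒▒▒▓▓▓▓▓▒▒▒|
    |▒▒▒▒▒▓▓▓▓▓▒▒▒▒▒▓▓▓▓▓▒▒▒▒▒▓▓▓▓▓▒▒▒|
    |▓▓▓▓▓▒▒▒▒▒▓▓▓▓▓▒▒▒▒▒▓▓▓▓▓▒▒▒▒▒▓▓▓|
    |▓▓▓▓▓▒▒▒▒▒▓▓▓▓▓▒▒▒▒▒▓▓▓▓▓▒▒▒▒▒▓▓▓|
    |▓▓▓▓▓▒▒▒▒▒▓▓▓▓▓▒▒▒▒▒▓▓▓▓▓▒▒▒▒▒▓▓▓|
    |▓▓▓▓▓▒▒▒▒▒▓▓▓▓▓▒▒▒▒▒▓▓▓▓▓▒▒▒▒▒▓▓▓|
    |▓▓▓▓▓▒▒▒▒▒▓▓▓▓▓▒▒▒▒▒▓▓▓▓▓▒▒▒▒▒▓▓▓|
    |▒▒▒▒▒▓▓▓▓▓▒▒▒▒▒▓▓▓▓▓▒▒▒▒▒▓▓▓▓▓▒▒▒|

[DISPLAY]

  ┃▒▒▒▒▒▓▓▓▓▓▒▒▒▒▒▓▓▓▓▓▒▒▒▒▒▓┃75 dat
  ┃▓▓▓▓▓▒▒▒▒▒▓▓▓▓▓▒▒▒▒▒▓▓▓▓▓▒┃      
━━┃▓▓▓▓▓▒▒▒▒▒▓▓▓▓▓▒▒▒▒▒▓▓▓▓▓▒┃      
Fi┃▓▓▓▓▓▒▒▒▒▒▓▓▓▓▓▒▒▒▒▒▓▓▓▓▓▒┃      
──┃▓▓▓▓▓▒▒▒▒▒▓▓▓▓▓▒▒▒▒▒▓▓▓▓▓▒┃      
ac┃▓▓▓▓▓▒▒▒▒▒▓▓▓▓▓▒▒▒▒▒▓▓▓▓▓▒┃      
 t┃▒▒▒▒▒▓▓▓▓▓▒▒▒▒▒▓▓▓▓▓▒▒▒▒▒▓┃      
 d┃▒▒▒▒▒▓▓▓▓▓▒▒▒▒▒▓▓▓▓▓▒▒▒▒▒▓┃      
 m┗━━━━━━━━━━━━━━━━━━━━━━━━━━┛      
 max_connectio┗━━━━━━━━━━━━━━━━━━━━━
 interval: 30        ░┃             
 workers: 4          ░┃             
                     ░┃             
uth:                 ░┃             
 retry_count: 0.0.0.0▼┃             
━━━━━━━━━━━━━━━━━━━━━━┛             


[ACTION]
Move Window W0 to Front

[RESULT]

  ┃▒▒▒▒▒▓▓▓▓▓▒▒▒▒▒▓▓▓▓▓▒▒▒▒▒▓┃75 dat
  ┃▓▓▓▓▓▒▒▒▒▒▓▓▓▓▓▒▒▒▒▒▓▓▓▓▓▒┃      
━━━━━━━━━━━━━━━━━━━━━━┓▓▓▓▓▓▒┃      
FileViewer            ┃▓▓▓▓▓▒┃      
──────────────────────┨▓▓▓▓▓▒┃      
ache:                ▲┃▓▓▓▓▓▒┃      
 timeout: true       █┃▒▒▒▒▒▓┃      
 debug: false        ░┃▒▒▒▒▒▓┃      
 max_retries: 3306   ░┃━━━━━━┛      
 max_connections: pro░┃━━━━━━━━━━━━━
 interval: 30        ░┃             
 workers: 4          ░┃             
                     ░┃             
uth:                 ░┃             
 retry_count: 0.0.0.0▼┃             
━━━━━━━━━━━━━━━━━━━━━━┛             


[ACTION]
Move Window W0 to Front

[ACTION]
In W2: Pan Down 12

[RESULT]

  ┃▓▓▓▓▓▒▒▒▒▒▓▓▓▓▓▒▒▒▒▒▓▓▓▓▓▒┃75 dat
  ┃▓▓▓▓▓▒▒▒▒▒▓▓▓▓▓▒▒▒▒▒▓▓▓▓▓▒┃      
━━━━━━━━━━━━━━━━━━━━━━┓▓▓▓▓▓▒┃      
FileViewer            ┃▓▓▓▓▓▒┃      
──────────────────────┨▒▒▒▒▒▓┃      
ache:                ▲┃      ┃      
 timeout: true       █┃      ┃      
 debug: false        ░┃      ┃      
 max_retries: 3306   ░┃━━━━━━┛      
 max_connections: pro░┃━━━━━━━━━━━━━
 interval: 30        ░┃             
 workers: 4          ░┃             
                     ░┃             
uth:                 ░┃             
 retry_count: 0.0.0.0▼┃             
━━━━━━━━━━━━━━━━━━━━━━┛             


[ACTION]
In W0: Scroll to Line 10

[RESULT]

  ┃▓▓▓▓▓▒▒▒▒▒▓▓▓▓▓▒▒▒▒▒▓▓▓▓▓▒┃75 dat
  ┃▓▓▓▓▓▒▒▒▒▒▓▓▓▓▓▒▒▒▒▒▓▓▓▓▓▒┃      
━━━━━━━━━━━━━━━━━━━━━━┓▓▓▓▓▓▒┃      
FileViewer            ┃▓▓▓▓▓▒┃      
──────────────────────┨▒▒▒▒▒▓┃      
 retry_count: 0.0.0.0▲┃      ┃      
 interval: 60        ░┃      ┃      
 max_connections: 0.0░┃      ┃      
 timeout: 0.0.0.0    ░┃━━━━━━┛      
                     ░┃━━━━━━━━━━━━━
erver:               ░┃             
 host: true          █┃             
 port: 3306          ░┃             
 max_connections: 543░┃             
 max_retries: false  ▼┃             
━━━━━━━━━━━━━━━━━━━━━━┛             


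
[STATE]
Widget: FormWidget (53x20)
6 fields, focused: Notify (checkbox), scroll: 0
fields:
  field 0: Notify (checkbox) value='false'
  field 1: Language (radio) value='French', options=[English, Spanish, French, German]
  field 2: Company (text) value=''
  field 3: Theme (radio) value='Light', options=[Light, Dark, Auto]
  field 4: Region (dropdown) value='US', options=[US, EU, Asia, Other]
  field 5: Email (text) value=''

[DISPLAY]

> Notify:     [ ]                                    
  Language:   ( ) English  ( ) Spanish  (●) French  (
  Company:    [                                     ]
  Theme:      (●) Light  ( ) Dark  ( ) Auto          
  Region:     [US                                  ▼]
  Email:      [                                     ]
                                                     
                                                     
                                                     
                                                     
                                                     
                                                     
                                                     
                                                     
                                                     
                                                     
                                                     
                                                     
                                                     
                                                     


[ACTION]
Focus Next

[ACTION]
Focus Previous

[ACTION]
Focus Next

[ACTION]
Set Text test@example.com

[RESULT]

  Notify:     [ ]                                    
> Language:   ( ) English  ( ) Spanish  (●) French  (
  Company:    [                                     ]
  Theme:      (●) Light  ( ) Dark  ( ) Auto          
  Region:     [US                                  ▼]
  Email:      [                                     ]
                                                     
                                                     
                                                     
                                                     
                                                     
                                                     
                                                     
                                                     
                                                     
                                                     
                                                     
                                                     
                                                     
                                                     


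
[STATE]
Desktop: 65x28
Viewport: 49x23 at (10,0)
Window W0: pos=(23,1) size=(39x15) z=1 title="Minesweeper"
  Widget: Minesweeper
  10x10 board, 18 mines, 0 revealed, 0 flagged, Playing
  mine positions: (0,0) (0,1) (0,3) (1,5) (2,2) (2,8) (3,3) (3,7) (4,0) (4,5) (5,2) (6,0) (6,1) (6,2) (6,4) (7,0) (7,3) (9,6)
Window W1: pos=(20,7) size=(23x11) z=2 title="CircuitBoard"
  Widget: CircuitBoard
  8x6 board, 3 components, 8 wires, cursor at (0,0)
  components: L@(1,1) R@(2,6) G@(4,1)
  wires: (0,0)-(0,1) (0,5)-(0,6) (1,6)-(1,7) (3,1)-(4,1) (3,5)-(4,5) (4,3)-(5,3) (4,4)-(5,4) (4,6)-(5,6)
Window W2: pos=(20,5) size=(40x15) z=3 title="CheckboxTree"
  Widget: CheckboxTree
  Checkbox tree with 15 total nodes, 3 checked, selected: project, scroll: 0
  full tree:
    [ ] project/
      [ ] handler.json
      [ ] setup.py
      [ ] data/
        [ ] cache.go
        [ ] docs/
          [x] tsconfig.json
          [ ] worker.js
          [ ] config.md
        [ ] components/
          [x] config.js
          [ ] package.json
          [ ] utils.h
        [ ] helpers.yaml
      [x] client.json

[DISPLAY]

                                                 
             ┏━━━━━━━━━━━━━━━━━━━━━━━━━━━━━━━━━━━
             ┃ Minesweeper                       
             ┠───────────────────────────────────
             ┃■■■■■■■■■■                         
          ┏━━━━━━━━━━━━━━━━━━━━━━━━━━━━━━━━━━━━━━
          ┃ CheckboxTree                         
          ┠──────────────────────────────────────
          ┃>[-] project/                         
          ┃   [ ] handler.json                   
          ┃   [ ] setup.py                       
          ┃   [-] data/                          
          ┃     [ ] cache.go                     
          ┃     [-] docs/                        
          ┃       [x] tsconfig.json              
          ┃       [ ] worker.js                  
          ┃       [ ] config.md                  
          ┃     [-] components/                  
          ┃       [x] config.js                  
          ┗━━━━━━━━━━━━━━━━━━━━━━━━━━━━━━━━━━━━━━
                                                 
                                                 
                                                 


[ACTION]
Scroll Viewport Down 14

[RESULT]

          ┏━━━━━━━━━━━━━━━━━━━━━━━━━━━━━━━━━━━━━━
          ┃ CheckboxTree                         
          ┠──────────────────────────────────────
          ┃>[-] project/                         
          ┃   [ ] handler.json                   
          ┃   [ ] setup.py                       
          ┃   [-] data/                          
          ┃     [ ] cache.go                     
          ┃     [-] docs/                        
          ┃       [x] tsconfig.json              
          ┃       [ ] worker.js                  
          ┃       [ ] config.md                  
          ┃     [-] components/                  
          ┃       [x] config.js                  
          ┗━━━━━━━━━━━━━━━━━━━━━━━━━━━━━━━━━━━━━━
                                                 
                                                 
                                                 
                                                 
                                                 
                                                 
                                                 
                                                 


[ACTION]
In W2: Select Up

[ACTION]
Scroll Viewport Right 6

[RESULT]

    ┏━━━━━━━━━━━━━━━━━━━━━━━━━━━━━━━━━━━━━━┓ ┃   
    ┃ CheckboxTree                         ┃ ┃   
    ┠──────────────────────────────────────┨ ┃   
    ┃>[-] project/                         ┃ ┃   
    ┃   [ ] handler.json                   ┃ ┃   
    ┃   [ ] setup.py                       ┃ ┃   
    ┃   [-] data/                          ┃ ┃   
    ┃     [ ] cache.go                     ┃ ┃   
    ┃     [-] docs/                        ┃ ┃   
    ┃       [x] tsconfig.json              ┃ ┃   
    ┃       [ ] worker.js                  ┃━┛   
    ┃       [ ] config.md                  ┃     
    ┃     [-] components/                  ┃     
    ┃       [x] config.js                  ┃     
    ┗━━━━━━━━━━━━━━━━━━━━━━━━━━━━━━━━━━━━━━┛     
                                                 
                                                 
                                                 
                                                 
                                                 
                                                 
                                                 
                                                 


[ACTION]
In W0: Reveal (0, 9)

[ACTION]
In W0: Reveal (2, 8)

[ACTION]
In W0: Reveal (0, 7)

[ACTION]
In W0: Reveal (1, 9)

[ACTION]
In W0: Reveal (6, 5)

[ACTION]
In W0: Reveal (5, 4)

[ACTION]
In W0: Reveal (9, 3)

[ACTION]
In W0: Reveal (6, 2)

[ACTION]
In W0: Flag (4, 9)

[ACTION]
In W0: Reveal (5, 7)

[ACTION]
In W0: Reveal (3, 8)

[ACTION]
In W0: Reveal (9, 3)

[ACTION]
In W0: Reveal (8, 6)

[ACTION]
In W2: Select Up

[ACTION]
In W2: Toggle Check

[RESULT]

    ┏━━━━━━━━━━━━━━━━━━━━━━━━━━━━━━━━━━━━━━┓ ┃   
    ┃ CheckboxTree                         ┃ ┃   
    ┠──────────────────────────────────────┨ ┃   
    ┃>[x] project/                         ┃ ┃   
    ┃   [x] handler.json                   ┃ ┃   
    ┃   [x] setup.py                       ┃ ┃   
    ┃   [x] data/                          ┃ ┃   
    ┃     [x] cache.go                     ┃ ┃   
    ┃     [x] docs/                        ┃ ┃   
    ┃       [x] tsconfig.json              ┃ ┃   
    ┃       [x] worker.js                  ┃━┛   
    ┃       [x] config.md                  ┃     
    ┃     [x] components/                  ┃     
    ┃       [x] config.js                  ┃     
    ┗━━━━━━━━━━━━━━━━━━━━━━━━━━━━━━━━━━━━━━┛     
                                                 
                                                 
                                                 
                                                 
                                                 
                                                 
                                                 
                                                 


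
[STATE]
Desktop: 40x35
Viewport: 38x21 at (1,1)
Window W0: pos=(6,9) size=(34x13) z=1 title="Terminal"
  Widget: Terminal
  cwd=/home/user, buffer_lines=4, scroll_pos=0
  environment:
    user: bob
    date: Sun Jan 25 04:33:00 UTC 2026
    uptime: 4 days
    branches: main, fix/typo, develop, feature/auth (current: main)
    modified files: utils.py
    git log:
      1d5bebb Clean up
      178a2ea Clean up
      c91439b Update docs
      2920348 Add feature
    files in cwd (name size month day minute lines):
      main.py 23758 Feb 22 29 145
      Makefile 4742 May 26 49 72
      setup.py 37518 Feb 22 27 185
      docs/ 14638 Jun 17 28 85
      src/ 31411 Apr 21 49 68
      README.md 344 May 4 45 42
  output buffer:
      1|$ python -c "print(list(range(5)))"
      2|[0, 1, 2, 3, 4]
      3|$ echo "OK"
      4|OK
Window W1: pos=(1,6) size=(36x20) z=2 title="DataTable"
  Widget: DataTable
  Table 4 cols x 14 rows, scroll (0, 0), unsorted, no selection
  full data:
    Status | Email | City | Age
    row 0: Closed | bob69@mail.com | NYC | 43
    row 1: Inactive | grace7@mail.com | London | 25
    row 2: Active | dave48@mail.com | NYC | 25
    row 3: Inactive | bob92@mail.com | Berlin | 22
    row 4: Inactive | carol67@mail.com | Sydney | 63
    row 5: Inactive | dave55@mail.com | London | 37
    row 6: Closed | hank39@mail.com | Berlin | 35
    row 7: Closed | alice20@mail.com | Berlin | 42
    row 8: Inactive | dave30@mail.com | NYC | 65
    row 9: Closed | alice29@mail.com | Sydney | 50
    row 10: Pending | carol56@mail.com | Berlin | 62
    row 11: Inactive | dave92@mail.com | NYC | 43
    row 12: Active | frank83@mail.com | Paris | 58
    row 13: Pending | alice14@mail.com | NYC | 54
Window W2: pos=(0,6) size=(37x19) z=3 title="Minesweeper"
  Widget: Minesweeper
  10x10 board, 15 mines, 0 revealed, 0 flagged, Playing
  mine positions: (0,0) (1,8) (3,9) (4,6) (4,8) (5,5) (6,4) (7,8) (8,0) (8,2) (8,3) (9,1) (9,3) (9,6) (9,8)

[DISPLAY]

                                      
                                      
                                      
                                      
                                      
━━━━━━━━━━━━━━━━━━━━━━━━━━━━━━━━━━━┓  
 Minesweeper                       ┃  
───────────────────────────────────┨  
■■■■■■■■■■                         ┃━━
■■■■■■■■■■                         ┃  
■■■■■■■■■■                         ┃──
■■■■■■■■■■                         ┃5)
■■■■■■■■■■                         ┃  
■■■■■■■■■■                         ┃  
■■■■■■■■■■                         ┃  
■■■■■■■■■■                         ┃  
■■■■■■■■■■                         ┃  
■■■■■■■■■■                         ┃  
                                   ┃  
                                   ┃  
                                   ┃━━


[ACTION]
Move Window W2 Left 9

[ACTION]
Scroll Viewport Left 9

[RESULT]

                                      
                                      
                                      
                                      
                                      
┏━━━━━━━━━━━━━━━━━━━━━━━━━━━━━━━━━━━┓ 
┃ Minesweeper                       ┃ 
┠───────────────────────────────────┨ 
┃■■■■■■■■■■                         ┃━
┃■■■■■■■■■■                         ┃ 
┃■■■■■■■■■■                         ┃─
┃■■■■■■■■■■                         ┃5
┃■■■■■■■■■■                         ┃ 
┃■■■■■■■■■■                         ┃ 
┃■■■■■■■■■■                         ┃ 
┃■■■■■■■■■■                         ┃ 
┃■■■■■■■■■■                         ┃ 
┃■■■■■■■■■■                         ┃ 
┃                                   ┃ 
┃                                   ┃ 
┃                                   ┃━


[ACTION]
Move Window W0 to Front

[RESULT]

                                      
                                      
                                      
                                      
                                      
┏━━━━━━━━━━━━━━━━━━━━━━━━━━━━━━━━━━━┓ 
┃ Minesweeper                       ┃ 
┠───────────────────────────────────┨ 
┃■■■■■┏━━━━━━━━━━━━━━━━━━━━━━━━━━━━━━━
┃■■■■■┃ Terminal                      
┃■■■■■┠───────────────────────────────
┃■■■■■┃$ python -c "print(list(range(5
┃■■■■■┃[0, 1, 2, 3, 4]                
┃■■■■■┃$ echo "OK"                    
┃■■■■■┃OK                             
┃■■■■■┃$ █                            
┃■■■■■┃                               
┃■■■■■┃                               
┃     ┃                               
┃     ┃                               
┃     ┗━━━━━━━━━━━━━━━━━━━━━━━━━━━━━━━


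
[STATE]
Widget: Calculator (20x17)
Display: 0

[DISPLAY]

                   0
┌───┬───┬───┬───┐   
│ 7 │ 8 │ 9 │ ÷ │   
├───┼───┼───┼───┤   
│ 4 │ 5 │ 6 │ × │   
├───┼───┼───┼───┤   
│ 1 │ 2 │ 3 │ - │   
├───┼───┼───┼───┤   
│ 0 │ . │ = │ + │   
├───┼───┼───┼───┤   
│ C │ MC│ MR│ M+│   
└───┴───┴───┴───┘   
                    
                    
                    
                    
                    


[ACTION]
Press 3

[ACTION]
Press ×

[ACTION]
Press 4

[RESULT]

                   4
┌───┬───┬───┬───┐   
│ 7 │ 8 │ 9 │ ÷ │   
├───┼───┼───┼───┤   
│ 4 │ 5 │ 6 │ × │   
├───┼───┼───┼───┤   
│ 1 │ 2 │ 3 │ - │   
├───┼───┼───┼───┤   
│ 0 │ . │ = │ + │   
├───┼───┼───┼───┤   
│ C │ MC│ MR│ M+│   
└───┴───┴───┴───┘   
                    
                    
                    
                    
                    


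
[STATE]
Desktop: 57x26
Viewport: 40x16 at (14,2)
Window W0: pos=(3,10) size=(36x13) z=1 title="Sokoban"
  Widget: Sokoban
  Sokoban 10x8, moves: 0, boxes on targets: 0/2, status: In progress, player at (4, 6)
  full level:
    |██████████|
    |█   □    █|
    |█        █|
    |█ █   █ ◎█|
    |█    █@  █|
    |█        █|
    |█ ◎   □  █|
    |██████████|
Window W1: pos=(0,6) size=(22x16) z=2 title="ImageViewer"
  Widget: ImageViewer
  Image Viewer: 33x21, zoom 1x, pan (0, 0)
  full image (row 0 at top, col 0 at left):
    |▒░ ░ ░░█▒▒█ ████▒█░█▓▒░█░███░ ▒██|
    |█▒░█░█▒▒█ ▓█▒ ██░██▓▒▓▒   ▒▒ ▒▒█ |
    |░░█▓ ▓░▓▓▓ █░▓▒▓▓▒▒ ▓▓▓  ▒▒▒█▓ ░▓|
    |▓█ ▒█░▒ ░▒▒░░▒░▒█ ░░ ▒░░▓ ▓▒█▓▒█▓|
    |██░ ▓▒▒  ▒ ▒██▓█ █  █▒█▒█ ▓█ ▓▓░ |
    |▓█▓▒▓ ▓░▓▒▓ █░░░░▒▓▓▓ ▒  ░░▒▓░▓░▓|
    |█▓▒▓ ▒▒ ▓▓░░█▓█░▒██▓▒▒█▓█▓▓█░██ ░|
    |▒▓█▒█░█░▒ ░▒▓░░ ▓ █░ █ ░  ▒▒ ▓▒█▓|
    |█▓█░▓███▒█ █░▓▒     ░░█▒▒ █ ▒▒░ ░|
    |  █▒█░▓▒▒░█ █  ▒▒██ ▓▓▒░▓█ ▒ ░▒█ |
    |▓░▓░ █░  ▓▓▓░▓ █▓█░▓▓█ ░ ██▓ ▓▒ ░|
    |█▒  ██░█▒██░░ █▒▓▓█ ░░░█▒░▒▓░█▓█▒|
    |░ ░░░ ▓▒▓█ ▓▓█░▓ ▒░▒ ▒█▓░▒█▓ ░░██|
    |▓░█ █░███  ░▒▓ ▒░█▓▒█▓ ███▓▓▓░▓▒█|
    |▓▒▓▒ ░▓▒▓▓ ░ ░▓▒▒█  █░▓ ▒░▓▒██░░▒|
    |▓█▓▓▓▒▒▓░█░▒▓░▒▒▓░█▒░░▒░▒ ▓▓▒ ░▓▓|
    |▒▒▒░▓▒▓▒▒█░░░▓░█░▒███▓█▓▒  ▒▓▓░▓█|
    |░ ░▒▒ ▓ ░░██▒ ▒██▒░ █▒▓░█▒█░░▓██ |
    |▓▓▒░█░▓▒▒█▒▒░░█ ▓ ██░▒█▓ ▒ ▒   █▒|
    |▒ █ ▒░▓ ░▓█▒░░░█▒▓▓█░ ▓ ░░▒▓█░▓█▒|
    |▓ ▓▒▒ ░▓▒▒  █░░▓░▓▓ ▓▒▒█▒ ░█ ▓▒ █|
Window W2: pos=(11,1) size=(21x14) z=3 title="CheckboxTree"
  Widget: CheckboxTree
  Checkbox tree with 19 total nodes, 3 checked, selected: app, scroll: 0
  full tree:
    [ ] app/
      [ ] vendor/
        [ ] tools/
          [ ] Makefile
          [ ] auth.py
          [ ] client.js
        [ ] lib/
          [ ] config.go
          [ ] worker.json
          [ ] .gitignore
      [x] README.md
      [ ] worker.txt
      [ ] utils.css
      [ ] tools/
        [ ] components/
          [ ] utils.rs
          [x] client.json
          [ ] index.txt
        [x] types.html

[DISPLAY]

heckboxTree      ┃                      
─────────────────┨                      
-] app/          ┃                      
 [ ] vendor/     ┃                      
   [ ] tools/    ┃                      
     [ ] Makefile┃                      
     [ ] auth.py ┃                      
     [ ] client.j┃                      
   [ ] lib/      ┃━━━━━━┓               
     [ ] config.g┃      ┃               
     [ ] worker.j┃──────┨               
     [ ] .gitigno┃      ┃               
━━━━━━━━━━━━━━━━━┛      ┃               
▓█░▒██▓┃                ┃               
░░ ▓ █░┃                ┃               
▓▒     ┃                ┃               


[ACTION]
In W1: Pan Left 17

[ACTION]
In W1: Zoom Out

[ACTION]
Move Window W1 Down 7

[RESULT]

heckboxTree      ┃                      
─────────────────┨                      
-] app/          ┃                      
 [ ] vendor/     ┃                      
   [ ] tools/    ┃                      
     [ ] Makefile┃                      
     [ ] auth.py ┃                      
     [ ] client.j┃                      
   [ ] lib/      ┃━━━━━━┓               
     [ ] config.g┃      ┃               
     [ ] worker.j┃──────┨               
     [ ] .gitigno┃      ┃               
━━━━━━━━━━━━━━━━━┛      ┃               
▓▒▓▓▒▒ ┃                ┃               
▒░▒█ ░░┃                ┃               
█▓█ █  ┃                ┃               


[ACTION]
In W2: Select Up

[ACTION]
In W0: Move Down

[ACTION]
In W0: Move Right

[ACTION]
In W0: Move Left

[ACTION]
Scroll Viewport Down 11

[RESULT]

   [ ] lib/      ┃━━━━━━┓               
     [ ] config.g┃      ┃               
     [ ] worker.j┃──────┨               
     [ ] .gitigno┃      ┃               
━━━━━━━━━━━━━━━━━┛      ┃               
▓▒▓▓▒▒ ┃                ┃               
▒░▒█ ░░┃                ┃               
█▓█ █  ┃                ┃               
░░░░▒▓▓┃                ┃               
▓█░▒██▓┃                ┃               
░░ ▓ █░┃                ┃               
▓▒     ┃                ┃               
  ▒▒██ ┃━━━━━━━━━━━━━━━━┛               
▓ █▓█░▓┃                                
 █▒▓▓█ ┃                                
━━━━━━━┛                                
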